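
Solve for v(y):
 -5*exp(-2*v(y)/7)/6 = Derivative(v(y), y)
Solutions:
 v(y) = 7*log(-sqrt(C1 - 5*y)) - 7*log(21)/2
 v(y) = 7*log(C1 - 5*y)/2 - 7*log(21)/2


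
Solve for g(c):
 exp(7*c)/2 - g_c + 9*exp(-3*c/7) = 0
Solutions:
 g(c) = C1 + exp(7*c)/14 - 21*exp(-3*c/7)


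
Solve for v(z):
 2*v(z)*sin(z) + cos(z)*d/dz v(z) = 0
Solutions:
 v(z) = C1*cos(z)^2


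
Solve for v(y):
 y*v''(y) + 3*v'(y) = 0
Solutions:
 v(y) = C1 + C2/y^2


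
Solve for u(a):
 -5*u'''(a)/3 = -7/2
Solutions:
 u(a) = C1 + C2*a + C3*a^2 + 7*a^3/20


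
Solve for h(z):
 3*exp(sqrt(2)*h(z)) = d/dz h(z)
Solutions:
 h(z) = sqrt(2)*(2*log(-1/(C1 + 3*z)) - log(2))/4


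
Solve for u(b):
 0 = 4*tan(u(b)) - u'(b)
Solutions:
 u(b) = pi - asin(C1*exp(4*b))
 u(b) = asin(C1*exp(4*b))


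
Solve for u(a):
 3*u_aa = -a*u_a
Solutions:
 u(a) = C1 + C2*erf(sqrt(6)*a/6)


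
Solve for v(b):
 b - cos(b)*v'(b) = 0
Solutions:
 v(b) = C1 + Integral(b/cos(b), b)


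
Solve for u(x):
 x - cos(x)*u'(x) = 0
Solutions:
 u(x) = C1 + Integral(x/cos(x), x)


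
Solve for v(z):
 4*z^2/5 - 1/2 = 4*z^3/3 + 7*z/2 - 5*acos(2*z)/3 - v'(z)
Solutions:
 v(z) = C1 + z^4/3 - 4*z^3/15 + 7*z^2/4 - 5*z*acos(2*z)/3 + z/2 + 5*sqrt(1 - 4*z^2)/6


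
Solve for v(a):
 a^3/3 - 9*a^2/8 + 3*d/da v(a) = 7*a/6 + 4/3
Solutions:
 v(a) = C1 - a^4/36 + a^3/8 + 7*a^2/36 + 4*a/9


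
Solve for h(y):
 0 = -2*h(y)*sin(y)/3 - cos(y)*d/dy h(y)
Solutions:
 h(y) = C1*cos(y)^(2/3)


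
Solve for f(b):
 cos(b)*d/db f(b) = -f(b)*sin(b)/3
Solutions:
 f(b) = C1*cos(b)^(1/3)


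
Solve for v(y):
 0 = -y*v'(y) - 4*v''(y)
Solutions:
 v(y) = C1 + C2*erf(sqrt(2)*y/4)


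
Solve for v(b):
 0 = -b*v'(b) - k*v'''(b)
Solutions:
 v(b) = C1 + Integral(C2*airyai(b*(-1/k)^(1/3)) + C3*airybi(b*(-1/k)^(1/3)), b)


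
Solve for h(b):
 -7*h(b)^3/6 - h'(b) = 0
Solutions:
 h(b) = -sqrt(3)*sqrt(-1/(C1 - 7*b))
 h(b) = sqrt(3)*sqrt(-1/(C1 - 7*b))


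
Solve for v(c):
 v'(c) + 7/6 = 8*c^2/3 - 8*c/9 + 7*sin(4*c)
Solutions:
 v(c) = C1 + 8*c^3/9 - 4*c^2/9 - 7*c/6 - 7*cos(4*c)/4


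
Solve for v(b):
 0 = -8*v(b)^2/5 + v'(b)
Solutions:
 v(b) = -5/(C1 + 8*b)


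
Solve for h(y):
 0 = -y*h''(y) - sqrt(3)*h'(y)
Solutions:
 h(y) = C1 + C2*y^(1 - sqrt(3))


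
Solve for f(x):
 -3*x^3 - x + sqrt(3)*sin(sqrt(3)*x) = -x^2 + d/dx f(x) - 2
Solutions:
 f(x) = C1 - 3*x^4/4 + x^3/3 - x^2/2 + 2*x - cos(sqrt(3)*x)


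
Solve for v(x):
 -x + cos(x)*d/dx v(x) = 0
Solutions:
 v(x) = C1 + Integral(x/cos(x), x)


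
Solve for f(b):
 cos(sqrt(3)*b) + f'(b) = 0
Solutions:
 f(b) = C1 - sqrt(3)*sin(sqrt(3)*b)/3


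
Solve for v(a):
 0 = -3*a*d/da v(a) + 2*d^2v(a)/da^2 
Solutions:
 v(a) = C1 + C2*erfi(sqrt(3)*a/2)


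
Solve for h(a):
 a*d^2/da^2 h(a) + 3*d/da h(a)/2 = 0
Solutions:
 h(a) = C1 + C2/sqrt(a)


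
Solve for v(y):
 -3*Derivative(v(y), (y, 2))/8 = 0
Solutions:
 v(y) = C1 + C2*y


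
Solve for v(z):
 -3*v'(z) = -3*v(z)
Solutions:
 v(z) = C1*exp(z)


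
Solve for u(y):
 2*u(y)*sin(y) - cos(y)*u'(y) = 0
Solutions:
 u(y) = C1/cos(y)^2


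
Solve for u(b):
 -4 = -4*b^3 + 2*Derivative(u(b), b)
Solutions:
 u(b) = C1 + b^4/2 - 2*b


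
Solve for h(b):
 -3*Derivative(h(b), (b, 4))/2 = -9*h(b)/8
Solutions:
 h(b) = C1*exp(-sqrt(2)*3^(1/4)*b/2) + C2*exp(sqrt(2)*3^(1/4)*b/2) + C3*sin(sqrt(2)*3^(1/4)*b/2) + C4*cos(sqrt(2)*3^(1/4)*b/2)


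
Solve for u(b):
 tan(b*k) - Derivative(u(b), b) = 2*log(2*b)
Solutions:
 u(b) = C1 - 2*b*log(b) - 2*b*log(2) + 2*b + Piecewise((-log(cos(b*k))/k, Ne(k, 0)), (0, True))


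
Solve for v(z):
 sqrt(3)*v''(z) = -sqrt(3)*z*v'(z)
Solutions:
 v(z) = C1 + C2*erf(sqrt(2)*z/2)


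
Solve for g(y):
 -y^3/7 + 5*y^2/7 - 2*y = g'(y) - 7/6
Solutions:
 g(y) = C1 - y^4/28 + 5*y^3/21 - y^2 + 7*y/6


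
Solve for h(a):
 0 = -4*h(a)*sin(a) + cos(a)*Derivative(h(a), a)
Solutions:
 h(a) = C1/cos(a)^4


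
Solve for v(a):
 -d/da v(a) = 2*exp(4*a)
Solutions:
 v(a) = C1 - exp(4*a)/2


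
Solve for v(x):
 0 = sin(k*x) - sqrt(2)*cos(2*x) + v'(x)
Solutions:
 v(x) = C1 + sqrt(2)*sin(2*x)/2 + cos(k*x)/k


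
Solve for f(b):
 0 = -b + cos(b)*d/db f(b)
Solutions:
 f(b) = C1 + Integral(b/cos(b), b)


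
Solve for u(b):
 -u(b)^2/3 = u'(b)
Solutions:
 u(b) = 3/(C1 + b)


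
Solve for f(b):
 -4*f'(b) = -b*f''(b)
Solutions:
 f(b) = C1 + C2*b^5


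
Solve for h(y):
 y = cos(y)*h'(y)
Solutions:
 h(y) = C1 + Integral(y/cos(y), y)


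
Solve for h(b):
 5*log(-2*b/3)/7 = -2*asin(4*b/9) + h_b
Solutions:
 h(b) = C1 + 5*b*log(-b)/7 + 2*b*asin(4*b/9) - 5*b*log(3)/7 - 5*b/7 + 5*b*log(2)/7 + sqrt(81 - 16*b^2)/2


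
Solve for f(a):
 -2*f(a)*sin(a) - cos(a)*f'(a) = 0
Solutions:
 f(a) = C1*cos(a)^2


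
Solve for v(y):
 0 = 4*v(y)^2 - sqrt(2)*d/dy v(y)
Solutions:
 v(y) = -1/(C1 + 2*sqrt(2)*y)


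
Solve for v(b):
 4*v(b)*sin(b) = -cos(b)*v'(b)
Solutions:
 v(b) = C1*cos(b)^4


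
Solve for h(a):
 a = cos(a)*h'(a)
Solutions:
 h(a) = C1 + Integral(a/cos(a), a)


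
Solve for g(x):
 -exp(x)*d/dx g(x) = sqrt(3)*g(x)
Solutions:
 g(x) = C1*exp(sqrt(3)*exp(-x))


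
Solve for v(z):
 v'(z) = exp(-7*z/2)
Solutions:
 v(z) = C1 - 2*exp(-7*z/2)/7


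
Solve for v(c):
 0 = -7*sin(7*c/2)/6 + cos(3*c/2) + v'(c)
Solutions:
 v(c) = C1 - 2*sin(3*c/2)/3 - cos(7*c/2)/3


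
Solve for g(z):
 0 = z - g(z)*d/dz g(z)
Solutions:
 g(z) = -sqrt(C1 + z^2)
 g(z) = sqrt(C1 + z^2)


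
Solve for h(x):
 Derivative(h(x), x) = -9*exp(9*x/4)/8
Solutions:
 h(x) = C1 - exp(9*x/4)/2


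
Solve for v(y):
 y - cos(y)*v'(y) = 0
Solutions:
 v(y) = C1 + Integral(y/cos(y), y)


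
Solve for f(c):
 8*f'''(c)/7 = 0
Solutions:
 f(c) = C1 + C2*c + C3*c^2


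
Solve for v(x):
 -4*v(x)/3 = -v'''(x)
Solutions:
 v(x) = C3*exp(6^(2/3)*x/3) + (C1*sin(2^(2/3)*3^(1/6)*x/2) + C2*cos(2^(2/3)*3^(1/6)*x/2))*exp(-6^(2/3)*x/6)


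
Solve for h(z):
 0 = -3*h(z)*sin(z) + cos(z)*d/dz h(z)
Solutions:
 h(z) = C1/cos(z)^3


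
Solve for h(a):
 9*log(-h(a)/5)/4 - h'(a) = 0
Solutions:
 -4*Integral(1/(log(-_y) - log(5)), (_y, h(a)))/9 = C1 - a


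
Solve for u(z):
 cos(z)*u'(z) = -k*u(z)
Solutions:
 u(z) = C1*exp(k*(log(sin(z) - 1) - log(sin(z) + 1))/2)


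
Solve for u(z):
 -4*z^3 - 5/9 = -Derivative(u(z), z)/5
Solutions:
 u(z) = C1 + 5*z^4 + 25*z/9


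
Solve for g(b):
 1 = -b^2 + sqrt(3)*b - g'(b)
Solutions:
 g(b) = C1 - b^3/3 + sqrt(3)*b^2/2 - b


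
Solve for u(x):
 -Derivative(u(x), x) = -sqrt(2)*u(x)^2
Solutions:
 u(x) = -1/(C1 + sqrt(2)*x)


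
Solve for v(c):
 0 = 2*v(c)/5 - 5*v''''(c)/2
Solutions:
 v(c) = C1*exp(-sqrt(10)*c/5) + C2*exp(sqrt(10)*c/5) + C3*sin(sqrt(10)*c/5) + C4*cos(sqrt(10)*c/5)


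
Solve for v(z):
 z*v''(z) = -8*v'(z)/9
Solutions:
 v(z) = C1 + C2*z^(1/9)


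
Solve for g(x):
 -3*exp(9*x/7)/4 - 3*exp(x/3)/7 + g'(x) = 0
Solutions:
 g(x) = C1 + 7*exp(9*x/7)/12 + 9*exp(x/3)/7


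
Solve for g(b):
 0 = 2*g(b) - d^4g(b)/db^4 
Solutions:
 g(b) = C1*exp(-2^(1/4)*b) + C2*exp(2^(1/4)*b) + C3*sin(2^(1/4)*b) + C4*cos(2^(1/4)*b)


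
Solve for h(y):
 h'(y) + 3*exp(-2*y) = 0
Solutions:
 h(y) = C1 + 3*exp(-2*y)/2


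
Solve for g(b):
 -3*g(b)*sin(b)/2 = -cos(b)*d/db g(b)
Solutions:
 g(b) = C1/cos(b)^(3/2)


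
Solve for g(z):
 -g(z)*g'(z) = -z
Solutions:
 g(z) = -sqrt(C1 + z^2)
 g(z) = sqrt(C1 + z^2)


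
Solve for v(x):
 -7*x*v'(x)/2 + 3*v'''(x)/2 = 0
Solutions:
 v(x) = C1 + Integral(C2*airyai(3^(2/3)*7^(1/3)*x/3) + C3*airybi(3^(2/3)*7^(1/3)*x/3), x)


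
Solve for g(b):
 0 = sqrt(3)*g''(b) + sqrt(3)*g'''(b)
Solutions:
 g(b) = C1 + C2*b + C3*exp(-b)


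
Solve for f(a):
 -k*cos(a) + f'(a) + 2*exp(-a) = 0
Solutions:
 f(a) = C1 + k*sin(a) + 2*exp(-a)


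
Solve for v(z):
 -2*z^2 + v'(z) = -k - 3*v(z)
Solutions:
 v(z) = C1*exp(-3*z) - k/3 + 2*z^2/3 - 4*z/9 + 4/27


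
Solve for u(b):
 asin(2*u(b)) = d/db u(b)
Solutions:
 Integral(1/asin(2*_y), (_y, u(b))) = C1 + b


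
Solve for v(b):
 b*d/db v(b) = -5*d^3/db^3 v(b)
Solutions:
 v(b) = C1 + Integral(C2*airyai(-5^(2/3)*b/5) + C3*airybi(-5^(2/3)*b/5), b)


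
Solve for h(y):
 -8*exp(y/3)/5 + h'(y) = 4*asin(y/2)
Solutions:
 h(y) = C1 + 4*y*asin(y/2) + 4*sqrt(4 - y^2) + 24*exp(y/3)/5


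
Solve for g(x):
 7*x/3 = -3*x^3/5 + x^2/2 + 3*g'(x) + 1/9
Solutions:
 g(x) = C1 + x^4/20 - x^3/18 + 7*x^2/18 - x/27


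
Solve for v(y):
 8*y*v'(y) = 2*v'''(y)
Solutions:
 v(y) = C1 + Integral(C2*airyai(2^(2/3)*y) + C3*airybi(2^(2/3)*y), y)


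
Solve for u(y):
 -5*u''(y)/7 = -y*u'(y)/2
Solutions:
 u(y) = C1 + C2*erfi(sqrt(35)*y/10)


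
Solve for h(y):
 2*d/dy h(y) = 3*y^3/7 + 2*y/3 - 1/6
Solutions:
 h(y) = C1 + 3*y^4/56 + y^2/6 - y/12


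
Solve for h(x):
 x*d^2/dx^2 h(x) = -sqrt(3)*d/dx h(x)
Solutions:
 h(x) = C1 + C2*x^(1 - sqrt(3))


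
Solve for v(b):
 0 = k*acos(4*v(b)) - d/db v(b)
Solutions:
 Integral(1/acos(4*_y), (_y, v(b))) = C1 + b*k


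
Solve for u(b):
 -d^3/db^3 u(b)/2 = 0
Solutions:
 u(b) = C1 + C2*b + C3*b^2


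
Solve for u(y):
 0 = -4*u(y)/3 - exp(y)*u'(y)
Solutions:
 u(y) = C1*exp(4*exp(-y)/3)


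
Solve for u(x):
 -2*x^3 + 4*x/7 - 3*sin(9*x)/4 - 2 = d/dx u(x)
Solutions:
 u(x) = C1 - x^4/2 + 2*x^2/7 - 2*x + cos(9*x)/12


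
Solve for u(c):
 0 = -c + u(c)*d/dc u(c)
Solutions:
 u(c) = -sqrt(C1 + c^2)
 u(c) = sqrt(C1 + c^2)


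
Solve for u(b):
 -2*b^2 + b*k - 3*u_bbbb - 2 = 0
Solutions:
 u(b) = C1 + C2*b + C3*b^2 + C4*b^3 - b^6/540 + b^5*k/360 - b^4/36


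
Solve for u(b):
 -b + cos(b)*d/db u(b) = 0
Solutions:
 u(b) = C1 + Integral(b/cos(b), b)


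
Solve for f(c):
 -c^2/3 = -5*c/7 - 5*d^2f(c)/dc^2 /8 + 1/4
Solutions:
 f(c) = C1 + C2*c + 2*c^4/45 - 4*c^3/21 + c^2/5


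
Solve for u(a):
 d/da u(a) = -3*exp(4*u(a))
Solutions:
 u(a) = log(-I*(1/(C1 + 12*a))^(1/4))
 u(a) = log(I*(1/(C1 + 12*a))^(1/4))
 u(a) = log(-(1/(C1 + 12*a))^(1/4))
 u(a) = log(1/(C1 + 12*a))/4


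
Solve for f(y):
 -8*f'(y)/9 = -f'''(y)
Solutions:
 f(y) = C1 + C2*exp(-2*sqrt(2)*y/3) + C3*exp(2*sqrt(2)*y/3)


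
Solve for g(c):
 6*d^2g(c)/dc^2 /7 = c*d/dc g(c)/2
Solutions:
 g(c) = C1 + C2*erfi(sqrt(42)*c/12)


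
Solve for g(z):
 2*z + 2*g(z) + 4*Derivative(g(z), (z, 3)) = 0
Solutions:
 g(z) = C3*exp(-2^(2/3)*z/2) - z + (C1*sin(2^(2/3)*sqrt(3)*z/4) + C2*cos(2^(2/3)*sqrt(3)*z/4))*exp(2^(2/3)*z/4)


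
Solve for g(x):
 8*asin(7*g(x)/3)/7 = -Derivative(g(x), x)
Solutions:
 Integral(1/asin(7*_y/3), (_y, g(x))) = C1 - 8*x/7


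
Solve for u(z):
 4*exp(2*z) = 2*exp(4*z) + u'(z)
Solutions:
 u(z) = C1 - exp(4*z)/2 + 2*exp(2*z)


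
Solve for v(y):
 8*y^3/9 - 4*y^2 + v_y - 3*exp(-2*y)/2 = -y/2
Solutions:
 v(y) = C1 - 2*y^4/9 + 4*y^3/3 - y^2/4 - 3*exp(-2*y)/4


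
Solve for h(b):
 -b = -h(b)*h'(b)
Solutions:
 h(b) = -sqrt(C1 + b^2)
 h(b) = sqrt(C1 + b^2)


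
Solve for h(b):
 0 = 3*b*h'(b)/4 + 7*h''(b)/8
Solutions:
 h(b) = C1 + C2*erf(sqrt(21)*b/7)


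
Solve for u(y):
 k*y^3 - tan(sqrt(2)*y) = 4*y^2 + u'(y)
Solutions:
 u(y) = C1 + k*y^4/4 - 4*y^3/3 + sqrt(2)*log(cos(sqrt(2)*y))/2


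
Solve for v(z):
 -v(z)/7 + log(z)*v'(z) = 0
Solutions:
 v(z) = C1*exp(li(z)/7)


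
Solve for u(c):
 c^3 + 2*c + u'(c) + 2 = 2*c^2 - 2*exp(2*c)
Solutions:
 u(c) = C1 - c^4/4 + 2*c^3/3 - c^2 - 2*c - exp(2*c)


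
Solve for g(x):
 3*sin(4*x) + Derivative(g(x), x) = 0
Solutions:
 g(x) = C1 + 3*cos(4*x)/4


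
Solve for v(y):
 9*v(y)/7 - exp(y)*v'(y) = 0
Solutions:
 v(y) = C1*exp(-9*exp(-y)/7)


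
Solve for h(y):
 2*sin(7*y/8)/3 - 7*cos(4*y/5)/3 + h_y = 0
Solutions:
 h(y) = C1 + 35*sin(4*y/5)/12 + 16*cos(7*y/8)/21


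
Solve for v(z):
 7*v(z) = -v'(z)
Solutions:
 v(z) = C1*exp(-7*z)


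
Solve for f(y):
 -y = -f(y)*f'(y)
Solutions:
 f(y) = -sqrt(C1 + y^2)
 f(y) = sqrt(C1 + y^2)


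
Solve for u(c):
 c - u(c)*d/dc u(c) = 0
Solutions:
 u(c) = -sqrt(C1 + c^2)
 u(c) = sqrt(C1 + c^2)


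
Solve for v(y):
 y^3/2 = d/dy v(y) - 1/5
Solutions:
 v(y) = C1 + y^4/8 + y/5


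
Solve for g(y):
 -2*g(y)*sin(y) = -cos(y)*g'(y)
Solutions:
 g(y) = C1/cos(y)^2


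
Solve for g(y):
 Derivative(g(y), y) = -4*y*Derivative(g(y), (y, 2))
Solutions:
 g(y) = C1 + C2*y^(3/4)


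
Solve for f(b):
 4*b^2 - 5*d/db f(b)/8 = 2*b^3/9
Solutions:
 f(b) = C1 - 4*b^4/45 + 32*b^3/15


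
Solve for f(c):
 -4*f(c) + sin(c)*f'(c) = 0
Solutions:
 f(c) = C1*(cos(c)^2 - 2*cos(c) + 1)/(cos(c)^2 + 2*cos(c) + 1)


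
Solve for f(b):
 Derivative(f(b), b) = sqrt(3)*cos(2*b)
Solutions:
 f(b) = C1 + sqrt(3)*sin(2*b)/2


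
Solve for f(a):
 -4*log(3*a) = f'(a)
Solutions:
 f(a) = C1 - 4*a*log(a) - a*log(81) + 4*a


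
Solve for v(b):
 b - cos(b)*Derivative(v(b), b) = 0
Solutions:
 v(b) = C1 + Integral(b/cos(b), b)


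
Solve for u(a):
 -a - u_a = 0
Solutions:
 u(a) = C1 - a^2/2


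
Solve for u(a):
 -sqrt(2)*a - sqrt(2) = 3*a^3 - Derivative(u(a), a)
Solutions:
 u(a) = C1 + 3*a^4/4 + sqrt(2)*a^2/2 + sqrt(2)*a


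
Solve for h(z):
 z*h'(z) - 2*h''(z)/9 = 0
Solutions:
 h(z) = C1 + C2*erfi(3*z/2)


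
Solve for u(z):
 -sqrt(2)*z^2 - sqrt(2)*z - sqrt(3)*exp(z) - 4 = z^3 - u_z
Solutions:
 u(z) = C1 + z^4/4 + sqrt(2)*z^3/3 + sqrt(2)*z^2/2 + 4*z + sqrt(3)*exp(z)


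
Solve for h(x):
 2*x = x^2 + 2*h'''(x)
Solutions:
 h(x) = C1 + C2*x + C3*x^2 - x^5/120 + x^4/24


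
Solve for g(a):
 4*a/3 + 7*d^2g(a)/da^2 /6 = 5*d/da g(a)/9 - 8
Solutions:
 g(a) = C1 + C2*exp(10*a/21) + 6*a^2/5 + 486*a/25


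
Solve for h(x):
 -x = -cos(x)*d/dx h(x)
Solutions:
 h(x) = C1 + Integral(x/cos(x), x)


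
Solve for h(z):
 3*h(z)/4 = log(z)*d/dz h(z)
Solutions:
 h(z) = C1*exp(3*li(z)/4)


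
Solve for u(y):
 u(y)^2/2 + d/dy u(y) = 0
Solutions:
 u(y) = 2/(C1 + y)


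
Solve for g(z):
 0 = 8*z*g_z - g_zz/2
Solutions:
 g(z) = C1 + C2*erfi(2*sqrt(2)*z)


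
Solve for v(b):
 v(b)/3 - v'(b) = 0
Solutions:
 v(b) = C1*exp(b/3)


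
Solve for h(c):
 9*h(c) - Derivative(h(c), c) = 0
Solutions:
 h(c) = C1*exp(9*c)


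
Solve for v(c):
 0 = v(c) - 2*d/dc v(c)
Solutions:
 v(c) = C1*exp(c/2)


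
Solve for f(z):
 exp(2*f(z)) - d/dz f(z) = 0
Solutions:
 f(z) = log(-sqrt(-1/(C1 + z))) - log(2)/2
 f(z) = log(-1/(C1 + z))/2 - log(2)/2


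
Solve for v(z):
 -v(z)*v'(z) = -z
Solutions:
 v(z) = -sqrt(C1 + z^2)
 v(z) = sqrt(C1 + z^2)


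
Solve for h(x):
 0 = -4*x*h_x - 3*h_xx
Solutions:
 h(x) = C1 + C2*erf(sqrt(6)*x/3)


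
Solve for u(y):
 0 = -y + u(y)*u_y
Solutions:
 u(y) = -sqrt(C1 + y^2)
 u(y) = sqrt(C1 + y^2)


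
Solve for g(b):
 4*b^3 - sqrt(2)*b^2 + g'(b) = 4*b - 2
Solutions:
 g(b) = C1 - b^4 + sqrt(2)*b^3/3 + 2*b^2 - 2*b


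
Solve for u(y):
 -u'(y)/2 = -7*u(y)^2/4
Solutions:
 u(y) = -2/(C1 + 7*y)


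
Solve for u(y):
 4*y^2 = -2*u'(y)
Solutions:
 u(y) = C1 - 2*y^3/3


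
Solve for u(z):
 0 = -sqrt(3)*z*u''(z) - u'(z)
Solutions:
 u(z) = C1 + C2*z^(1 - sqrt(3)/3)


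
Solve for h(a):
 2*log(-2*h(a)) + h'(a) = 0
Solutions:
 Integral(1/(log(-_y) + log(2)), (_y, h(a)))/2 = C1 - a


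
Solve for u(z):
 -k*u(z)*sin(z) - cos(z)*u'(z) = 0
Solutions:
 u(z) = C1*exp(k*log(cos(z)))


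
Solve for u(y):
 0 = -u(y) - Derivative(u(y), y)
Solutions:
 u(y) = C1*exp(-y)


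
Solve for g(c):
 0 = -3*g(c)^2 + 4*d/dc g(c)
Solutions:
 g(c) = -4/(C1 + 3*c)


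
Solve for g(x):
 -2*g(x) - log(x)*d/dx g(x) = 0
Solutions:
 g(x) = C1*exp(-2*li(x))


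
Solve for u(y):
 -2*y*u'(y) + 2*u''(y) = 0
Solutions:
 u(y) = C1 + C2*erfi(sqrt(2)*y/2)


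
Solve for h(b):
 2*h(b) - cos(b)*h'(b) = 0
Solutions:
 h(b) = C1*(sin(b) + 1)/(sin(b) - 1)


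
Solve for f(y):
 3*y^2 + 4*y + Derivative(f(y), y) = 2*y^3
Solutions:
 f(y) = C1 + y^4/2 - y^3 - 2*y^2


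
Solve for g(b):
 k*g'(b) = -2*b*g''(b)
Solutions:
 g(b) = C1 + b^(1 - re(k)/2)*(C2*sin(log(b)*Abs(im(k))/2) + C3*cos(log(b)*im(k)/2))


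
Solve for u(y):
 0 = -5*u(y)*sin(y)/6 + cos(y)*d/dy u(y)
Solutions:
 u(y) = C1/cos(y)^(5/6)


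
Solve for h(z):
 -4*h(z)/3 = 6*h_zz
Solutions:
 h(z) = C1*sin(sqrt(2)*z/3) + C2*cos(sqrt(2)*z/3)


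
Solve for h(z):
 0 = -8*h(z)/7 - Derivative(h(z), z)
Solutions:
 h(z) = C1*exp(-8*z/7)


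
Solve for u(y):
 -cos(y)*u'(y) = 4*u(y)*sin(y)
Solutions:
 u(y) = C1*cos(y)^4


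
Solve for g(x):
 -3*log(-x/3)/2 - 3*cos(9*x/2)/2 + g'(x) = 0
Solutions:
 g(x) = C1 + 3*x*log(-x)/2 - 3*x*log(3)/2 - 3*x/2 + sin(9*x/2)/3


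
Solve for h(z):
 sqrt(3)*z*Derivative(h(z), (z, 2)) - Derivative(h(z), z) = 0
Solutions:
 h(z) = C1 + C2*z^(sqrt(3)/3 + 1)


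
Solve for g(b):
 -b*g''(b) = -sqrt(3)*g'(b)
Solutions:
 g(b) = C1 + C2*b^(1 + sqrt(3))


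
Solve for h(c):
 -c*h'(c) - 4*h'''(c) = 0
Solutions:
 h(c) = C1 + Integral(C2*airyai(-2^(1/3)*c/2) + C3*airybi(-2^(1/3)*c/2), c)


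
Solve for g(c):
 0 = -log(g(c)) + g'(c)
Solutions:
 li(g(c)) = C1 + c


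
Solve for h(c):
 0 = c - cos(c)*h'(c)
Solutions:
 h(c) = C1 + Integral(c/cos(c), c)


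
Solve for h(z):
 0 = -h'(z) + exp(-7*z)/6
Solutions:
 h(z) = C1 - exp(-7*z)/42


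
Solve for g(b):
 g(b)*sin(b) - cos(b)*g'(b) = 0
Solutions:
 g(b) = C1/cos(b)


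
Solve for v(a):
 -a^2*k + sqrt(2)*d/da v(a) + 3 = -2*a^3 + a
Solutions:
 v(a) = C1 - sqrt(2)*a^4/4 + sqrt(2)*a^3*k/6 + sqrt(2)*a^2/4 - 3*sqrt(2)*a/2


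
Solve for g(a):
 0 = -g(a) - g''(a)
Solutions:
 g(a) = C1*sin(a) + C2*cos(a)


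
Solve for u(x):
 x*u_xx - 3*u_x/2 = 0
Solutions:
 u(x) = C1 + C2*x^(5/2)


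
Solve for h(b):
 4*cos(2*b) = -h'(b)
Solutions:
 h(b) = C1 - 2*sin(2*b)


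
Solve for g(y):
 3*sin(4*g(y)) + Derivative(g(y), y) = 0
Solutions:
 g(y) = -acos((-C1 - exp(24*y))/(C1 - exp(24*y)))/4 + pi/2
 g(y) = acos((-C1 - exp(24*y))/(C1 - exp(24*y)))/4


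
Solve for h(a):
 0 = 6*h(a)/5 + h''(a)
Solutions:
 h(a) = C1*sin(sqrt(30)*a/5) + C2*cos(sqrt(30)*a/5)


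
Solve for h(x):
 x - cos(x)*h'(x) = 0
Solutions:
 h(x) = C1 + Integral(x/cos(x), x)


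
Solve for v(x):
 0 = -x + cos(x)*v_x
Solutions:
 v(x) = C1 + Integral(x/cos(x), x)


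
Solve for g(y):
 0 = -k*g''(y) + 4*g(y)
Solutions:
 g(y) = C1*exp(-2*y*sqrt(1/k)) + C2*exp(2*y*sqrt(1/k))


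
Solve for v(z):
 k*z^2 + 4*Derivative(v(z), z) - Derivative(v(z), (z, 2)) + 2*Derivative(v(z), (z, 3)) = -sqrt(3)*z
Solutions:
 v(z) = C1 - k*z^3/12 - k*z^2/16 + 7*k*z/32 - sqrt(3)*z^2/8 - sqrt(3)*z/16 + (C2*sin(sqrt(31)*z/4) + C3*cos(sqrt(31)*z/4))*exp(z/4)


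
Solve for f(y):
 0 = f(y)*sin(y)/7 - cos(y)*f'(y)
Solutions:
 f(y) = C1/cos(y)^(1/7)


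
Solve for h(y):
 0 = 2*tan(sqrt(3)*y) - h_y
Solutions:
 h(y) = C1 - 2*sqrt(3)*log(cos(sqrt(3)*y))/3


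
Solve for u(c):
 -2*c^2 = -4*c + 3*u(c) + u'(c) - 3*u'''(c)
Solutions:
 u(c) = C1*exp(-2^(1/3)*c*(2/(5*sqrt(29) + 27)^(1/3) + 2^(1/3)*(5*sqrt(29) + 27)^(1/3))/12)*sin(2^(1/3)*sqrt(3)*c*(-2^(1/3)*(5*sqrt(29) + 27)^(1/3) + 2/(5*sqrt(29) + 27)^(1/3))/12) + C2*exp(-2^(1/3)*c*(2/(5*sqrt(29) + 27)^(1/3) + 2^(1/3)*(5*sqrt(29) + 27)^(1/3))/12)*cos(2^(1/3)*sqrt(3)*c*(-2^(1/3)*(5*sqrt(29) + 27)^(1/3) + 2/(5*sqrt(29) + 27)^(1/3))/12) + C3*exp(2^(1/3)*c*(2/(5*sqrt(29) + 27)^(1/3) + 2^(1/3)*(5*sqrt(29) + 27)^(1/3))/6) - 2*c^2/3 + 16*c/9 - 16/27


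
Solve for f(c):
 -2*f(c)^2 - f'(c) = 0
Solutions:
 f(c) = 1/(C1 + 2*c)


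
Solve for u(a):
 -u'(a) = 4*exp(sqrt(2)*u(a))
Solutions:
 u(a) = sqrt(2)*(2*log(1/(C1 + 4*a)) - log(2))/4


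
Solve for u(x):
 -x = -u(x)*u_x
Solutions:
 u(x) = -sqrt(C1 + x^2)
 u(x) = sqrt(C1 + x^2)


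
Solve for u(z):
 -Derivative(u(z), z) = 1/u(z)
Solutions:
 u(z) = -sqrt(C1 - 2*z)
 u(z) = sqrt(C1 - 2*z)


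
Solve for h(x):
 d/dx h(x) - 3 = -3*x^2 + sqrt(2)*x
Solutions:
 h(x) = C1 - x^3 + sqrt(2)*x^2/2 + 3*x


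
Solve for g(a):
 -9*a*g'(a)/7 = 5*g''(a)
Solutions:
 g(a) = C1 + C2*erf(3*sqrt(70)*a/70)


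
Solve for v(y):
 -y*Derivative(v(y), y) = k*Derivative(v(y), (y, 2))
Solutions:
 v(y) = C1 + C2*sqrt(k)*erf(sqrt(2)*y*sqrt(1/k)/2)


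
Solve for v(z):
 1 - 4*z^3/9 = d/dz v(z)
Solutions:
 v(z) = C1 - z^4/9 + z


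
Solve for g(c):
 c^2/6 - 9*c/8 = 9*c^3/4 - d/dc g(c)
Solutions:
 g(c) = C1 + 9*c^4/16 - c^3/18 + 9*c^2/16


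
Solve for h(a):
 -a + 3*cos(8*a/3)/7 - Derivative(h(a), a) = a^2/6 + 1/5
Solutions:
 h(a) = C1 - a^3/18 - a^2/2 - a/5 + 9*sin(8*a/3)/56


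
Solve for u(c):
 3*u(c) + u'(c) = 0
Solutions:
 u(c) = C1*exp(-3*c)


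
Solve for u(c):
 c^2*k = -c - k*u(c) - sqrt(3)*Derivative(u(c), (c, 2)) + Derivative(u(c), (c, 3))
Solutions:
 u(c) = C1*exp(c*(-3^(1/3)*(-9*k/2 + sqrt((9*k + 2*sqrt(3))^2 - 12)/2 - sqrt(3))^(1/3) + sqrt(3) - 3^(2/3)/(-9*k/2 + sqrt((9*k + 2*sqrt(3))^2 - 12)/2 - sqrt(3))^(1/3))/3) + C2*exp(c*(3^(1/3)*(-9*k/2 + sqrt((9*k + 2*sqrt(3))^2 - 12)/2 - sqrt(3))^(1/3)/6 - 3^(5/6)*I*(-9*k/2 + sqrt((9*k + 2*sqrt(3))^2 - 12)/2 - sqrt(3))^(1/3)/6 + sqrt(3)/3 - 2/((-3^(1/3) + 3^(5/6)*I)*(-9*k/2 + sqrt((9*k + 2*sqrt(3))^2 - 12)/2 - sqrt(3))^(1/3)))) + C3*exp(c*(3^(1/3)*(-9*k/2 + sqrt((9*k + 2*sqrt(3))^2 - 12)/2 - sqrt(3))^(1/3)/6 + 3^(5/6)*I*(-9*k/2 + sqrt((9*k + 2*sqrt(3))^2 - 12)/2 - sqrt(3))^(1/3)/6 + sqrt(3)/3 + 2/((3^(1/3) + 3^(5/6)*I)*(-9*k/2 + sqrt((9*k + 2*sqrt(3))^2 - 12)/2 - sqrt(3))^(1/3)))) - c^2 - c/k + 2*sqrt(3)/k


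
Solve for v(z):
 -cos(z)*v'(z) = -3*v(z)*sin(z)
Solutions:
 v(z) = C1/cos(z)^3


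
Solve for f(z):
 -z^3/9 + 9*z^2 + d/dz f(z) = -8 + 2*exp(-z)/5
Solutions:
 f(z) = C1 + z^4/36 - 3*z^3 - 8*z - 2*exp(-z)/5


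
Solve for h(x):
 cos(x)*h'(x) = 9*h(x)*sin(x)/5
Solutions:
 h(x) = C1/cos(x)^(9/5)


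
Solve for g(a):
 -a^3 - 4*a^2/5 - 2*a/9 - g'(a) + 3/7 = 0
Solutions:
 g(a) = C1 - a^4/4 - 4*a^3/15 - a^2/9 + 3*a/7


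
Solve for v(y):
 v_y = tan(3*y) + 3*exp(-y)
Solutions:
 v(y) = C1 + log(tan(3*y)^2 + 1)/6 - 3*exp(-y)


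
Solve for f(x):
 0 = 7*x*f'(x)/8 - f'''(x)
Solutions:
 f(x) = C1 + Integral(C2*airyai(7^(1/3)*x/2) + C3*airybi(7^(1/3)*x/2), x)


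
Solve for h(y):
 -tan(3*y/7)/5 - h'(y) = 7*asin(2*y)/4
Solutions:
 h(y) = C1 - 7*y*asin(2*y)/4 - 7*sqrt(1 - 4*y^2)/8 + 7*log(cos(3*y/7))/15


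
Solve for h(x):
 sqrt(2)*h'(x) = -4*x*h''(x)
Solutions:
 h(x) = C1 + C2*x^(1 - sqrt(2)/4)


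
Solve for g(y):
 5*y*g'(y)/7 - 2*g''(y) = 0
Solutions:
 g(y) = C1 + C2*erfi(sqrt(35)*y/14)


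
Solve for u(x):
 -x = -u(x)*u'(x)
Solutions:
 u(x) = -sqrt(C1 + x^2)
 u(x) = sqrt(C1 + x^2)


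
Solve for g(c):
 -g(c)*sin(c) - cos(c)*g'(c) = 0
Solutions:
 g(c) = C1*cos(c)


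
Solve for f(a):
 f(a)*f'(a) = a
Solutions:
 f(a) = -sqrt(C1 + a^2)
 f(a) = sqrt(C1 + a^2)


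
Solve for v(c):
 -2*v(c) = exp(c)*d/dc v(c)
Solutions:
 v(c) = C1*exp(2*exp(-c))


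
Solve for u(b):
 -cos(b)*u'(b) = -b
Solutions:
 u(b) = C1 + Integral(b/cos(b), b)


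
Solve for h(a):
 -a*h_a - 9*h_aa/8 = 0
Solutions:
 h(a) = C1 + C2*erf(2*a/3)


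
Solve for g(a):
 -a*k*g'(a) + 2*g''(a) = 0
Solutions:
 g(a) = Piecewise((-sqrt(pi)*C1*erf(a*sqrt(-k)/2)/sqrt(-k) - C2, (k > 0) | (k < 0)), (-C1*a - C2, True))


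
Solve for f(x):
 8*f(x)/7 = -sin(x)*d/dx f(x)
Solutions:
 f(x) = C1*(cos(x) + 1)^(4/7)/(cos(x) - 1)^(4/7)


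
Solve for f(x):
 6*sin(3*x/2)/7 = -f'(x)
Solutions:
 f(x) = C1 + 4*cos(3*x/2)/7


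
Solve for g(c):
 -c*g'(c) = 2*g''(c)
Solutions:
 g(c) = C1 + C2*erf(c/2)


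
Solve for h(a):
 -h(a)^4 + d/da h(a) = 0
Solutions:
 h(a) = (-1/(C1 + 3*a))^(1/3)
 h(a) = (-1/(C1 + a))^(1/3)*(-3^(2/3) - 3*3^(1/6)*I)/6
 h(a) = (-1/(C1 + a))^(1/3)*(-3^(2/3) + 3*3^(1/6)*I)/6


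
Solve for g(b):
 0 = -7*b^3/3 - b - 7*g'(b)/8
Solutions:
 g(b) = C1 - 2*b^4/3 - 4*b^2/7


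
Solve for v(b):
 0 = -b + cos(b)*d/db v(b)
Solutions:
 v(b) = C1 + Integral(b/cos(b), b)


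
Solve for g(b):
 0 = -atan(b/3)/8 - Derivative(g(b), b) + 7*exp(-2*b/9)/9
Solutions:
 g(b) = C1 - b*atan(b/3)/8 + 3*log(b^2 + 9)/16 - 7*exp(-2*b/9)/2


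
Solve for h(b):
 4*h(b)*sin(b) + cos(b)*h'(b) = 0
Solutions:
 h(b) = C1*cos(b)^4


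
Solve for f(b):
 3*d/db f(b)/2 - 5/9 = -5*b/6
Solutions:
 f(b) = C1 - 5*b^2/18 + 10*b/27


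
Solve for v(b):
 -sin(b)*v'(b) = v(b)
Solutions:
 v(b) = C1*sqrt(cos(b) + 1)/sqrt(cos(b) - 1)


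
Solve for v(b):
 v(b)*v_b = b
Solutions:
 v(b) = -sqrt(C1 + b^2)
 v(b) = sqrt(C1 + b^2)


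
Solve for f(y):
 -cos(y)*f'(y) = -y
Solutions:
 f(y) = C1 + Integral(y/cos(y), y)


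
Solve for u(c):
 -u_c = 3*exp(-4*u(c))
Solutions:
 u(c) = log(-I*(C1 - 12*c)^(1/4))
 u(c) = log(I*(C1 - 12*c)^(1/4))
 u(c) = log(-(C1 - 12*c)^(1/4))
 u(c) = log(C1 - 12*c)/4


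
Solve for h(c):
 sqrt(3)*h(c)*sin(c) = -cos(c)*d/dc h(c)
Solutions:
 h(c) = C1*cos(c)^(sqrt(3))


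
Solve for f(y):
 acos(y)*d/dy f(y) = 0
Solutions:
 f(y) = C1


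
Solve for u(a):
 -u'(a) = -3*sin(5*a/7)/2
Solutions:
 u(a) = C1 - 21*cos(5*a/7)/10


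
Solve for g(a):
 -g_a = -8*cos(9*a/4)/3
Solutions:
 g(a) = C1 + 32*sin(9*a/4)/27


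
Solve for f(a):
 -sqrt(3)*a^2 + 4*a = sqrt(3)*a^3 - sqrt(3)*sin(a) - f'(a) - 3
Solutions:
 f(a) = C1 + sqrt(3)*a^4/4 + sqrt(3)*a^3/3 - 2*a^2 - 3*a + sqrt(3)*cos(a)


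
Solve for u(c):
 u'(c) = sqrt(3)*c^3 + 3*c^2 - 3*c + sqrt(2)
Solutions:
 u(c) = C1 + sqrt(3)*c^4/4 + c^3 - 3*c^2/2 + sqrt(2)*c


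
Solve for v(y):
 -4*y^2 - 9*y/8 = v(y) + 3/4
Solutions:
 v(y) = -4*y^2 - 9*y/8 - 3/4


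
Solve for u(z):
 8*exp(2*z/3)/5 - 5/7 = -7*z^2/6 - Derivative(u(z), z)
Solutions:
 u(z) = C1 - 7*z^3/18 + 5*z/7 - 12*exp(2*z/3)/5


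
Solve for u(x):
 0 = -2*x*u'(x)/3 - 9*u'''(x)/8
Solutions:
 u(x) = C1 + Integral(C2*airyai(-2*2^(1/3)*x/3) + C3*airybi(-2*2^(1/3)*x/3), x)


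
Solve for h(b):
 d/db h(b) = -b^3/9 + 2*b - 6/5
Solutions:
 h(b) = C1 - b^4/36 + b^2 - 6*b/5


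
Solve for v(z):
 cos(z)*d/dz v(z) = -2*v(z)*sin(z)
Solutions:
 v(z) = C1*cos(z)^2


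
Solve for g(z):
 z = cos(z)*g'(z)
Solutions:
 g(z) = C1 + Integral(z/cos(z), z)


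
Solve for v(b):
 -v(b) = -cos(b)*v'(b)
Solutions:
 v(b) = C1*sqrt(sin(b) + 1)/sqrt(sin(b) - 1)


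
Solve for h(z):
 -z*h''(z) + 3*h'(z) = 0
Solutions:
 h(z) = C1 + C2*z^4


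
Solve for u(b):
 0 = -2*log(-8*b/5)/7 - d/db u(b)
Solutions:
 u(b) = C1 - 2*b*log(-b)/7 + 2*b*(-3*log(2) + 1 + log(5))/7


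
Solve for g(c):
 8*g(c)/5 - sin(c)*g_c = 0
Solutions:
 g(c) = C1*(cos(c) - 1)^(4/5)/(cos(c) + 1)^(4/5)


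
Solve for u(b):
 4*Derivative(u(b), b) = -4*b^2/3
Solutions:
 u(b) = C1 - b^3/9


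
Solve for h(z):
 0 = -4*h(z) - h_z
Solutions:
 h(z) = C1*exp(-4*z)


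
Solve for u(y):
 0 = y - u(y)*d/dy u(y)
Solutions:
 u(y) = -sqrt(C1 + y^2)
 u(y) = sqrt(C1 + y^2)


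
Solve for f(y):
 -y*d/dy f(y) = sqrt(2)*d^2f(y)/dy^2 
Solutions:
 f(y) = C1 + C2*erf(2^(1/4)*y/2)


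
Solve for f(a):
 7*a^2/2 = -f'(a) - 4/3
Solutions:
 f(a) = C1 - 7*a^3/6 - 4*a/3


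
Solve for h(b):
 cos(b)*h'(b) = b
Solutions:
 h(b) = C1 + Integral(b/cos(b), b)


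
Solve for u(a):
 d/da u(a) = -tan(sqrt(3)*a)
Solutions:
 u(a) = C1 + sqrt(3)*log(cos(sqrt(3)*a))/3


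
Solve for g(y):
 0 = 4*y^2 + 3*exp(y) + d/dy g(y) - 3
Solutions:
 g(y) = C1 - 4*y^3/3 + 3*y - 3*exp(y)


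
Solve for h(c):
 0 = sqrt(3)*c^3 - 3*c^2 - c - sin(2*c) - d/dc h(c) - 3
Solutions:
 h(c) = C1 + sqrt(3)*c^4/4 - c^3 - c^2/2 - 3*c + cos(2*c)/2


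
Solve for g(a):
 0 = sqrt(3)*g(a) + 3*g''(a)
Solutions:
 g(a) = C1*sin(3^(3/4)*a/3) + C2*cos(3^(3/4)*a/3)


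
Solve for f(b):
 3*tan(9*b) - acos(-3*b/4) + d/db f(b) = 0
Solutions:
 f(b) = C1 + b*acos(-3*b/4) + sqrt(16 - 9*b^2)/3 + log(cos(9*b))/3


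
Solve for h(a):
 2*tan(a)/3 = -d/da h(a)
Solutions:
 h(a) = C1 + 2*log(cos(a))/3


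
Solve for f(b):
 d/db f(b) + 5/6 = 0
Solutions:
 f(b) = C1 - 5*b/6


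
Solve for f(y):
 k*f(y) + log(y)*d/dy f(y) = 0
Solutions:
 f(y) = C1*exp(-k*li(y))


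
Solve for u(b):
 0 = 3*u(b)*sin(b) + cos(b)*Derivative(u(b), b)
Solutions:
 u(b) = C1*cos(b)^3


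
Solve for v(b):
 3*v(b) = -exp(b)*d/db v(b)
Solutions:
 v(b) = C1*exp(3*exp(-b))


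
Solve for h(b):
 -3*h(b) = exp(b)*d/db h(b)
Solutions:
 h(b) = C1*exp(3*exp(-b))


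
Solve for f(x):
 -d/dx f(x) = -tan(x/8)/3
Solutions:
 f(x) = C1 - 8*log(cos(x/8))/3


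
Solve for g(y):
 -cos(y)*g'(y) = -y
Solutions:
 g(y) = C1 + Integral(y/cos(y), y)


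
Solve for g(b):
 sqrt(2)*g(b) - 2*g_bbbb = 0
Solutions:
 g(b) = C1*exp(-2^(7/8)*b/2) + C2*exp(2^(7/8)*b/2) + C3*sin(2^(7/8)*b/2) + C4*cos(2^(7/8)*b/2)


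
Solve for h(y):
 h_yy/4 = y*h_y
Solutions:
 h(y) = C1 + C2*erfi(sqrt(2)*y)


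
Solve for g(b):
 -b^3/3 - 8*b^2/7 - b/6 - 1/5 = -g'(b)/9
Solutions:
 g(b) = C1 + 3*b^4/4 + 24*b^3/7 + 3*b^2/4 + 9*b/5


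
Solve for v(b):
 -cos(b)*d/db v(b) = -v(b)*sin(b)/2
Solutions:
 v(b) = C1/sqrt(cos(b))


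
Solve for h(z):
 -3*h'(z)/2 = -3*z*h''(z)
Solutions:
 h(z) = C1 + C2*z^(3/2)


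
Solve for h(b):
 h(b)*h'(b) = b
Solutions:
 h(b) = -sqrt(C1 + b^2)
 h(b) = sqrt(C1 + b^2)


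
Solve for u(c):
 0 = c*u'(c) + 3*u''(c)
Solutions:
 u(c) = C1 + C2*erf(sqrt(6)*c/6)


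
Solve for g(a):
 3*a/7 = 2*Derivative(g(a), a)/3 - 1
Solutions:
 g(a) = C1 + 9*a^2/28 + 3*a/2


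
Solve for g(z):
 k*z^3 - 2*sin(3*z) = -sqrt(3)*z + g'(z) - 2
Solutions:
 g(z) = C1 + k*z^4/4 + sqrt(3)*z^2/2 + 2*z + 2*cos(3*z)/3


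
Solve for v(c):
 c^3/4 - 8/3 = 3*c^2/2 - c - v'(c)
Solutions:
 v(c) = C1 - c^4/16 + c^3/2 - c^2/2 + 8*c/3


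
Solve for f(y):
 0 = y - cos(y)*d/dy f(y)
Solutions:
 f(y) = C1 + Integral(y/cos(y), y)


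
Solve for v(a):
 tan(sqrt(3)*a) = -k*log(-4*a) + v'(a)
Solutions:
 v(a) = C1 + a*k*(log(-a) - 1) + 2*a*k*log(2) - sqrt(3)*log(cos(sqrt(3)*a))/3


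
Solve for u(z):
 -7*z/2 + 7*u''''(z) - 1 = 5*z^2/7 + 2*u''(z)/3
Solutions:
 u(z) = C1 + C2*z + C3*exp(-sqrt(42)*z/21) + C4*exp(sqrt(42)*z/21) - 5*z^4/56 - 7*z^3/8 - 12*z^2


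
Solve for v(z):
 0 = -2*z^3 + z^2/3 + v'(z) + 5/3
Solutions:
 v(z) = C1 + z^4/2 - z^3/9 - 5*z/3


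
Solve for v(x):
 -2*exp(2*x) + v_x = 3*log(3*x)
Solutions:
 v(x) = C1 + 3*x*log(x) + 3*x*(-1 + log(3)) + exp(2*x)


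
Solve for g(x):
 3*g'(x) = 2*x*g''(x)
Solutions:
 g(x) = C1 + C2*x^(5/2)


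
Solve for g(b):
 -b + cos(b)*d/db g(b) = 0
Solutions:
 g(b) = C1 + Integral(b/cos(b), b)


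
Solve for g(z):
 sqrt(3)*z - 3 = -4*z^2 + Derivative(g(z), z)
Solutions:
 g(z) = C1 + 4*z^3/3 + sqrt(3)*z^2/2 - 3*z


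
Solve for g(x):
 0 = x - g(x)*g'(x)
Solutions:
 g(x) = -sqrt(C1 + x^2)
 g(x) = sqrt(C1 + x^2)


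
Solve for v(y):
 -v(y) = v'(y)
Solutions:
 v(y) = C1*exp(-y)


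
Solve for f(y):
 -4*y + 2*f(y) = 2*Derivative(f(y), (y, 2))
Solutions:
 f(y) = C1*exp(-y) + C2*exp(y) + 2*y


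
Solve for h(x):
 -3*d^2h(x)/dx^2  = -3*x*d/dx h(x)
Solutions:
 h(x) = C1 + C2*erfi(sqrt(2)*x/2)


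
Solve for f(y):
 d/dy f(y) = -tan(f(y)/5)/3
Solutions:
 f(y) = -5*asin(C1*exp(-y/15)) + 5*pi
 f(y) = 5*asin(C1*exp(-y/15))


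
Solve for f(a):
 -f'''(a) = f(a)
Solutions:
 f(a) = C3*exp(-a) + (C1*sin(sqrt(3)*a/2) + C2*cos(sqrt(3)*a/2))*exp(a/2)


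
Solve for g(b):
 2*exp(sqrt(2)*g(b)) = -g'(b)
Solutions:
 g(b) = sqrt(2)*(2*log(1/(C1 + 2*b)) - log(2))/4


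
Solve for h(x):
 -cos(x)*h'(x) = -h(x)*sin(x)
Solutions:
 h(x) = C1/cos(x)


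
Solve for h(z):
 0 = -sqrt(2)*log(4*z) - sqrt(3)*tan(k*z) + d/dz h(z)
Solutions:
 h(z) = C1 + sqrt(2)*z*(log(z) - 1) + 2*sqrt(2)*z*log(2) + sqrt(3)*Piecewise((-log(cos(k*z))/k, Ne(k, 0)), (0, True))


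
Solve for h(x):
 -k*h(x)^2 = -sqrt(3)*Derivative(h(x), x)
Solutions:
 h(x) = -3/(C1 + sqrt(3)*k*x)


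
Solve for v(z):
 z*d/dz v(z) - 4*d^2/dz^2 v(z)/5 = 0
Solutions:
 v(z) = C1 + C2*erfi(sqrt(10)*z/4)


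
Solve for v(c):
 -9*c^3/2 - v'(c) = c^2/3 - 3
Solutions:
 v(c) = C1 - 9*c^4/8 - c^3/9 + 3*c


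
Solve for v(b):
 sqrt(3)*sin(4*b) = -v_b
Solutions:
 v(b) = C1 + sqrt(3)*cos(4*b)/4


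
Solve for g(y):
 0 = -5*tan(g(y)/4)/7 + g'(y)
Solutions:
 g(y) = -4*asin(C1*exp(5*y/28)) + 4*pi
 g(y) = 4*asin(C1*exp(5*y/28))


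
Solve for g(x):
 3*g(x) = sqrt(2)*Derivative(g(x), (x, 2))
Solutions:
 g(x) = C1*exp(-2^(3/4)*sqrt(3)*x/2) + C2*exp(2^(3/4)*sqrt(3)*x/2)


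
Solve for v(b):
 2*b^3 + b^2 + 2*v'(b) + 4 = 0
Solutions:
 v(b) = C1 - b^4/4 - b^3/6 - 2*b


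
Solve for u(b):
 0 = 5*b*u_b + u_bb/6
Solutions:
 u(b) = C1 + C2*erf(sqrt(15)*b)


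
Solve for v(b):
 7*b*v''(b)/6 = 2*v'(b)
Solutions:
 v(b) = C1 + C2*b^(19/7)


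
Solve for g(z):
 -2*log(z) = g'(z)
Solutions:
 g(z) = C1 - 2*z*log(z) + 2*z


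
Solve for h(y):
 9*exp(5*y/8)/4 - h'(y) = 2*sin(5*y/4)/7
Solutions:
 h(y) = C1 + 18*exp(5*y/8)/5 + 8*cos(5*y/4)/35


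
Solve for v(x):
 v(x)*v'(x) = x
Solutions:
 v(x) = -sqrt(C1 + x^2)
 v(x) = sqrt(C1 + x^2)


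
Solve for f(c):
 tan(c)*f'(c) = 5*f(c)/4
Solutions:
 f(c) = C1*sin(c)^(5/4)


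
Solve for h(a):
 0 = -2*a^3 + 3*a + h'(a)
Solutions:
 h(a) = C1 + a^4/2 - 3*a^2/2


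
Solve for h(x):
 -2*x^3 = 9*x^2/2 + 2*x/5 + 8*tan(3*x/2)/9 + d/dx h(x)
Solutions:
 h(x) = C1 - x^4/2 - 3*x^3/2 - x^2/5 + 16*log(cos(3*x/2))/27


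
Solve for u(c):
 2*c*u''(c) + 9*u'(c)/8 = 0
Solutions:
 u(c) = C1 + C2*c^(7/16)


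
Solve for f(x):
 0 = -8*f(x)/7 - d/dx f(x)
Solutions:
 f(x) = C1*exp(-8*x/7)


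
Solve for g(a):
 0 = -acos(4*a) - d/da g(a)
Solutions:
 g(a) = C1 - a*acos(4*a) + sqrt(1 - 16*a^2)/4


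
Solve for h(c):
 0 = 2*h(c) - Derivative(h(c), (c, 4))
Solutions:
 h(c) = C1*exp(-2^(1/4)*c) + C2*exp(2^(1/4)*c) + C3*sin(2^(1/4)*c) + C4*cos(2^(1/4)*c)


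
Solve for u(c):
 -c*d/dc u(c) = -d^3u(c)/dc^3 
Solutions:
 u(c) = C1 + Integral(C2*airyai(c) + C3*airybi(c), c)


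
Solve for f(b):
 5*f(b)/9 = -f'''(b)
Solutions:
 f(b) = C3*exp(-15^(1/3)*b/3) + (C1*sin(3^(5/6)*5^(1/3)*b/6) + C2*cos(3^(5/6)*5^(1/3)*b/6))*exp(15^(1/3)*b/6)


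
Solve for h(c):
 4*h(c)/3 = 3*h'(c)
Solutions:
 h(c) = C1*exp(4*c/9)


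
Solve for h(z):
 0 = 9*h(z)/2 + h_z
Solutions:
 h(z) = C1*exp(-9*z/2)


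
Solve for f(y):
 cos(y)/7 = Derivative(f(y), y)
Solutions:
 f(y) = C1 + sin(y)/7


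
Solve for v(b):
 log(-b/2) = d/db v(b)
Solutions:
 v(b) = C1 + b*log(-b) + b*(-1 - log(2))


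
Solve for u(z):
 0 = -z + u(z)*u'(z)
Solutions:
 u(z) = -sqrt(C1 + z^2)
 u(z) = sqrt(C1 + z^2)


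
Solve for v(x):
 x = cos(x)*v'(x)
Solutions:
 v(x) = C1 + Integral(x/cos(x), x)


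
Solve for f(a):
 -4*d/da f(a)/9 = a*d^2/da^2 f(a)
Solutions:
 f(a) = C1 + C2*a^(5/9)


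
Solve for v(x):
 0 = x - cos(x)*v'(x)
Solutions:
 v(x) = C1 + Integral(x/cos(x), x)


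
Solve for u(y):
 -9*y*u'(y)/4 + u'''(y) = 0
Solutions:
 u(y) = C1 + Integral(C2*airyai(2^(1/3)*3^(2/3)*y/2) + C3*airybi(2^(1/3)*3^(2/3)*y/2), y)


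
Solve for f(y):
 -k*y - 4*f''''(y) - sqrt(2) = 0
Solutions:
 f(y) = C1 + C2*y + C3*y^2 + C4*y^3 - k*y^5/480 - sqrt(2)*y^4/96


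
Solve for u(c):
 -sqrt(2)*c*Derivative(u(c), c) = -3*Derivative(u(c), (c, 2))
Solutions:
 u(c) = C1 + C2*erfi(2^(3/4)*sqrt(3)*c/6)


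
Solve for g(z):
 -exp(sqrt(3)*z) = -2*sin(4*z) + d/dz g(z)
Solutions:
 g(z) = C1 - sqrt(3)*exp(sqrt(3)*z)/3 - cos(4*z)/2


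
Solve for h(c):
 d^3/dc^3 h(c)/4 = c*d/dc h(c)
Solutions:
 h(c) = C1 + Integral(C2*airyai(2^(2/3)*c) + C3*airybi(2^(2/3)*c), c)


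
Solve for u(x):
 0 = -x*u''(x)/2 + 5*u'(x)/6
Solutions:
 u(x) = C1 + C2*x^(8/3)


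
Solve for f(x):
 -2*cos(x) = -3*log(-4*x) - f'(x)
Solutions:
 f(x) = C1 - 3*x*log(-x) - 6*x*log(2) + 3*x + 2*sin(x)


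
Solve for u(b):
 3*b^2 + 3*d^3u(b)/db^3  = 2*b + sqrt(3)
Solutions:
 u(b) = C1 + C2*b + C3*b^2 - b^5/60 + b^4/36 + sqrt(3)*b^3/18


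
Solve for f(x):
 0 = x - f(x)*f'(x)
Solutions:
 f(x) = -sqrt(C1 + x^2)
 f(x) = sqrt(C1 + x^2)


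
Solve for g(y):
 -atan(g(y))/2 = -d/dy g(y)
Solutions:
 Integral(1/atan(_y), (_y, g(y))) = C1 + y/2


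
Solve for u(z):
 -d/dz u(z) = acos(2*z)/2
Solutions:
 u(z) = C1 - z*acos(2*z)/2 + sqrt(1 - 4*z^2)/4


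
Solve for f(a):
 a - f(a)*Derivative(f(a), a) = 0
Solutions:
 f(a) = -sqrt(C1 + a^2)
 f(a) = sqrt(C1 + a^2)


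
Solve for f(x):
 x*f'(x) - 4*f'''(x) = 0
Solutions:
 f(x) = C1 + Integral(C2*airyai(2^(1/3)*x/2) + C3*airybi(2^(1/3)*x/2), x)


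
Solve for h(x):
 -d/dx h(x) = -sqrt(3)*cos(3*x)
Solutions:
 h(x) = C1 + sqrt(3)*sin(3*x)/3


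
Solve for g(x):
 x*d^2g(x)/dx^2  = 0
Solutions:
 g(x) = C1 + C2*x


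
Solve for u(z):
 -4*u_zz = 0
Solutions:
 u(z) = C1 + C2*z


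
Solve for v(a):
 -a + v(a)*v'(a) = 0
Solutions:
 v(a) = -sqrt(C1 + a^2)
 v(a) = sqrt(C1 + a^2)


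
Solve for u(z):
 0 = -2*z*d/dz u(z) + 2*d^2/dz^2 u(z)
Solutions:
 u(z) = C1 + C2*erfi(sqrt(2)*z/2)


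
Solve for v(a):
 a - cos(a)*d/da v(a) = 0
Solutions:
 v(a) = C1 + Integral(a/cos(a), a)


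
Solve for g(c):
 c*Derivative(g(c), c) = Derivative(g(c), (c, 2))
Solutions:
 g(c) = C1 + C2*erfi(sqrt(2)*c/2)


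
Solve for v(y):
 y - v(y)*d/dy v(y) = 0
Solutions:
 v(y) = -sqrt(C1 + y^2)
 v(y) = sqrt(C1 + y^2)


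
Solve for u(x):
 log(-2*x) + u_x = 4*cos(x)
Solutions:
 u(x) = C1 - x*log(-x) - x*log(2) + x + 4*sin(x)


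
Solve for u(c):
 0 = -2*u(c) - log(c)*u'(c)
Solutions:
 u(c) = C1*exp(-2*li(c))


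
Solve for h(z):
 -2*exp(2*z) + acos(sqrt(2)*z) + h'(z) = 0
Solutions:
 h(z) = C1 - z*acos(sqrt(2)*z) + sqrt(2)*sqrt(1 - 2*z^2)/2 + exp(2*z)


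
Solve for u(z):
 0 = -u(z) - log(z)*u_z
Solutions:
 u(z) = C1*exp(-li(z))


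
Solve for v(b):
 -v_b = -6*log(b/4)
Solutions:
 v(b) = C1 + 6*b*log(b) - b*log(4096) - 6*b


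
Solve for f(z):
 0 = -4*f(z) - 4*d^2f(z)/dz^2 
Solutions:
 f(z) = C1*sin(z) + C2*cos(z)


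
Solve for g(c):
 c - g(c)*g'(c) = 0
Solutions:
 g(c) = -sqrt(C1 + c^2)
 g(c) = sqrt(C1 + c^2)


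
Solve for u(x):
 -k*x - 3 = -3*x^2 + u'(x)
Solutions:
 u(x) = C1 - k*x^2/2 + x^3 - 3*x


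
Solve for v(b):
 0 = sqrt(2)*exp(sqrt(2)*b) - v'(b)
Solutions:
 v(b) = C1 + exp(sqrt(2)*b)


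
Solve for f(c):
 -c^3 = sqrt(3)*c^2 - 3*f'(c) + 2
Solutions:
 f(c) = C1 + c^4/12 + sqrt(3)*c^3/9 + 2*c/3


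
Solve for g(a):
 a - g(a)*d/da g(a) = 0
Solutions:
 g(a) = -sqrt(C1 + a^2)
 g(a) = sqrt(C1 + a^2)


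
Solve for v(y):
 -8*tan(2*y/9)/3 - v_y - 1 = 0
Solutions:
 v(y) = C1 - y + 12*log(cos(2*y/9))


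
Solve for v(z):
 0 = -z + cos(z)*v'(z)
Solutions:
 v(z) = C1 + Integral(z/cos(z), z)


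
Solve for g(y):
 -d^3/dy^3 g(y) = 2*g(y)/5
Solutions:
 g(y) = C3*exp(-2^(1/3)*5^(2/3)*y/5) + (C1*sin(2^(1/3)*sqrt(3)*5^(2/3)*y/10) + C2*cos(2^(1/3)*sqrt(3)*5^(2/3)*y/10))*exp(2^(1/3)*5^(2/3)*y/10)
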